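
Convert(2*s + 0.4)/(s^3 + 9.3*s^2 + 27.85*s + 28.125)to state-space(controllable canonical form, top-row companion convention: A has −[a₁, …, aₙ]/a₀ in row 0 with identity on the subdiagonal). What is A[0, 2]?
Reachable canonical form for den = s^3 + 9.3*s^2 + 27.85*s + 28.125: top row of A = -[a₁,a₂,...,aₙ]/a₀, ones on the subdiagonal, zeros elsewhere.
A = [[-9.3, -27.85, -28.125], [1, 0, 0], [0, 1, 0]].
A[0,2] = -28.125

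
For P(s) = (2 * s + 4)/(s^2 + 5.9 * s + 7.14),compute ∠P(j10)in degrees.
Substitute s = j*10: P(j10) = 0.0668012 - 0.172935j.
∠P(j10) = atan2(Im, Re) = atan2(-0.172935, 0.0668012) = -68.88°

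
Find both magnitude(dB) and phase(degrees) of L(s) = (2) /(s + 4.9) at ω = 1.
Substitute s = j*1: L(j1) = 0.391843 - 0.079968j.
|L| = 20*log₁₀(sqrt(Re²+Im²)) = -7.96 dB.
∠L = atan2(Im, Re) = -11.53°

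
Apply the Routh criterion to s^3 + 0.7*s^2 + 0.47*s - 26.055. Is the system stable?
Routh array:
s^3: [1, 0.47]; s^2: [0.7, -26.055]; s^1: [37.6914]; s^0: [-26.055]
First column: [1, 0.7, 37.6914, -26.055]. Sign changes = 1.
No, unstable (1 RHP root(s))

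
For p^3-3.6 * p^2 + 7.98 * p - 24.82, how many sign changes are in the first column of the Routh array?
Routh array:
p^3: [1, 7.98]; p^2: [-3.6, -24.82]; p^1: [1.08556]; p^0: [-24.82]
First column: [1, -3.6, 1.08556, -24.82]. Sign changes = 3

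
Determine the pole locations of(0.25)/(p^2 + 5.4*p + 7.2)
Set denominator = 0: p^2 + 5.4*p + 7.2 = (p + 2.4)(p + 3) = 0 → Poles: -2.4, -3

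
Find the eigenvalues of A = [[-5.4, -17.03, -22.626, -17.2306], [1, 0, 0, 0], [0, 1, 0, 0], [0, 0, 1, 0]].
Eigenvalues solve det(λI - A) = 0.
Characteristic polynomial: λ^4 + 5.4*λ^3 + 17.03*λ^2 + 22.626*λ + 17.2306 = 0.
Factor: (λ^2 + 3.6*λ + 8.53)(λ^2 + 1.8*λ + 2.02) = 0.
Roots: -0.9 + 1.1j, -0.9 - 1.1j, -1.8 + 2.3j, -1.8 - 2.3j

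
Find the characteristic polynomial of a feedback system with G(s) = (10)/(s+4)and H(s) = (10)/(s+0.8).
Characteristic poly = G_den * H_den + G_num * H_num = (s^2 + 4.8*s + 3.2) + (100) = s^2 + 4.8*s + 103.2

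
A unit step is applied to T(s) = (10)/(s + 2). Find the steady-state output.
FVT: lim_{t→∞} y(t) = lim_{s→0} s*Y(s) where Y(s) = T(s)/s.
= lim_{s→0} T(s) = T(0) = num(0)/den(0) = 10/2 = 5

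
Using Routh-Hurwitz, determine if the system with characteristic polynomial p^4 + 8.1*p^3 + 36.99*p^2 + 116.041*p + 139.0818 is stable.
Routh array:
p^4: [1, 36.99, 139.0818]; p^3: [8.1, 116.041]; p^2: [22.664, 139.0818]; p^1: [66.3338]; p^0: [139.0818]
First column: [1, 8.1, 22.664, 66.3338, 139.0818]. Sign changes = 0.
Yes, stable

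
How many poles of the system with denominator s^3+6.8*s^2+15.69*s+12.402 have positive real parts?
s^3 + 6.8*s^2 + 15.69*s + 12.402 = (s + 2.6)(s^2 + 4.2*s + 4.77). Poles: -2.1 + 0.6j, -2.1 - 0.6j, -2.6. RHP poles (Re>0): 0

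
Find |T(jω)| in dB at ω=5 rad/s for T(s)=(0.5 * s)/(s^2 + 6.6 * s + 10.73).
Substitute s = j*5: T(j5) = 0.0638232 - 0.0275987j.
|T(j5)| = sqrt(Re² + Im²) = 0.06953.
20*log₁₀(0.06953) = -23.16 dB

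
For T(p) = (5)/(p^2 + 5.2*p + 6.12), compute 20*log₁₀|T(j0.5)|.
Substitute p = j*0.5: T(j0.5) = 0.712087 - 0.315405j.
|T(j0.5)| = sqrt(Re² + Im²) = 0.7788.
20*log₁₀(0.7788) = -2.17 dB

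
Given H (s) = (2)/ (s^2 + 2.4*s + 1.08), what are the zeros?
Numerator is a nonzero constant (2) → Zeros: none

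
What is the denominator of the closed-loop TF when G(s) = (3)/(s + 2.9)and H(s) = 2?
Characteristic poly = G_den * H_den + G_num * H_num = (s + 2.9) + (6) = s + 8.9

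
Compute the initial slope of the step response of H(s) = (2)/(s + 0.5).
IVT: y'(0⁺) = lim_{s→∞} s²·Y(s) = lim_{s→∞} s·H(s).
deg(num) = 0, deg(den) = 1, relative degree = 1, so s·H(s) → (leading num)/(leading den) = 2/1 = 2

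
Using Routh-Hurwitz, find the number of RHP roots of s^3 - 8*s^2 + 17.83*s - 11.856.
Routh array:
s^3: [1, 17.83]; s^2: [-8, -11.856]; s^1: [16.348]; s^0: [-11.856]
First column: [1, -8, 16.348, -11.856]. Sign changes = RHP roots = 3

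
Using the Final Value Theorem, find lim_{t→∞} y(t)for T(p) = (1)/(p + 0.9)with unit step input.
FVT: lim_{t→∞} y(t) = lim_{p→0} p*Y(p) where Y(p) = T(p)/p.
= lim_{p→0} T(p) = T(0) = num(0)/den(0) = 1/0.9 = 1.111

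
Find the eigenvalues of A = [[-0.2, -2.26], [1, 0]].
Eigenvalues solve det(λI - A) = 0.
Characteristic polynomial: λ^2 + 0.2*λ + 2.26 = 0.
Roots: -0.1 + 1.5j, -0.1 - 1.5j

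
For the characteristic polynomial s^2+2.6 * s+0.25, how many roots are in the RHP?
s^2 + 2.6*s + 0.25 = (s + 2.5)(s + 0.1). Poles: -0.1, -2.5. RHP poles (Re>0): 0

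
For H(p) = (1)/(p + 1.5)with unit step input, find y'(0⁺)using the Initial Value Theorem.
IVT: y'(0⁺) = lim_{p→∞} p²·Y(p) = lim_{p→∞} p·H(p).
deg(num) = 0, deg(den) = 1, relative degree = 1, so p·H(p) → (leading num)/(leading den) = 1/1 = 1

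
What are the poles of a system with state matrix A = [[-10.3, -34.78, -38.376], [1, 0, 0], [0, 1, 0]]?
Eigenvalues solve det(λI - A) = 0.
Characteristic polynomial: λ^3 + 10.3*λ^2 + 34.78*λ + 38.376 = 0.
Factor: (λ + 3.6)(λ + 4.1)(λ + 2.6) = 0.
Roots: -2.6, -3.6, -4.1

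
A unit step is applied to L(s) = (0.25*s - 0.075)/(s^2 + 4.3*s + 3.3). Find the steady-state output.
FVT: lim_{t→∞} y(t) = lim_{s→0} s*Y(s) where Y(s) = L(s)/s.
= lim_{s→0} L(s) = L(0) = num(0)/den(0) = -0.075/3.3 = -0.02273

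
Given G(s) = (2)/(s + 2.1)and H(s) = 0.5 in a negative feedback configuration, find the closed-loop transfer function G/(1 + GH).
Closed-loop T = G/(1+GH).
Numerator: G_num * H_den = 2.
Denominator: G_den * H_den + G_num * H_num = (s + 2.1) + (1) = s + 3.1.
T(s) = (2)/(s + 3.1)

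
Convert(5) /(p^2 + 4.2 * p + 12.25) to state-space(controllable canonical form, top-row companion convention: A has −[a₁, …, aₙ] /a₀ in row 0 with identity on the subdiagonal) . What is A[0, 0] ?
Reachable canonical form for den = p^2 + 4.2*p + 12.25: top row of A = -[a₁,a₂,...,aₙ]/a₀, ones on the subdiagonal, zeros elsewhere.
A = [[-4.2, -12.25], [1, 0]].
A[0,0] = -4.2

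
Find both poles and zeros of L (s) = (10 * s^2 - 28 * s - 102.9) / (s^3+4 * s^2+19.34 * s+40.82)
Set denominator = 0: s^3 + 4*s^2 + 19.34*s + 40.82 = (s + 2.6)(s^2 + 1.4*s + 15.7) = 0 → Poles: -0.7 + 3.9j, -0.7 - 3.9j, -2.6
Set numerator = 0: 10*s^2 - 28*s - 102.9 = 10*(s - 4.9)(s + 2.1) = 0 → Zeros: -2.1, 4.9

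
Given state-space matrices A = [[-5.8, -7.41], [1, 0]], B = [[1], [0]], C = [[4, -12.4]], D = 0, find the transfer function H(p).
H(p) = C(pI - A)⁻¹B + D.
Characteristic polynomial det(pI - A) = p^2 + 5.8*p + 7.41.
Numerator from C·adj(pI-A)·B + D·det(pI-A) = 4*p - 12.4.
H(p) = (4*p - 12.4)/(p^2 + 5.8*p + 7.41)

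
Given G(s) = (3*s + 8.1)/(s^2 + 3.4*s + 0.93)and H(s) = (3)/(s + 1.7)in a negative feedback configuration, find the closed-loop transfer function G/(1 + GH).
Closed-loop T = G/(1+GH).
Numerator: G_num * H_den = 3*s^2 + 13.2*s + 13.77.
Denominator: G_den * H_den + G_num * H_num = (s^3 + 5.1*s^2 + 6.71*s + 1.581) + (9*s + 24.3) = s^3 + 5.1*s^2 + 15.71*s + 25.881.
T(s) = (3*s^2 + 13.2*s + 13.77)/(s^3 + 5.1*s^2 + 15.71*s + 25.881)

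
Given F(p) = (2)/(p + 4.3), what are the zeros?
Numerator is a nonzero constant (2) → Zeros: none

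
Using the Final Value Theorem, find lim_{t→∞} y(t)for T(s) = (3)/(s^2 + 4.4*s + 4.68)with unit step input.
FVT: lim_{t→∞} y(t) = lim_{s→0} s*Y(s) where Y(s) = T(s)/s.
= lim_{s→0} T(s) = T(0) = num(0)/den(0) = 3/4.68 = 0.641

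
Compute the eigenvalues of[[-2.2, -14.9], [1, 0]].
Eigenvalues solve det(λI - A) = 0.
Characteristic polynomial: λ^2 + 2.2*λ + 14.9 = 0.
Roots: -1.1 + 3.7j, -1.1 - 3.7j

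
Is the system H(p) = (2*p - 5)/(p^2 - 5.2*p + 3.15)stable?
Denominator: p^2 - 5.2*p + 3.15 = (p - 4.5)(p - 0.7). Poles: 0.7, 4.5. All Re(p)<0: No (unstable)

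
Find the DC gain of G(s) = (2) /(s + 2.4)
DC gain = G(0) = num(0)/den(0) = 2/2.4 = 0.8333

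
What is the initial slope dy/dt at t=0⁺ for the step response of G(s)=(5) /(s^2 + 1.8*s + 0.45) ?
IVT: y'(0⁺) = lim_{s→∞} s²·Y(s) = lim_{s→∞} s·G(s).
deg(num) = 0, deg(den) = 2, relative degree = 2 ≥ 2, so s·G(s) → 0. Initial slope = 0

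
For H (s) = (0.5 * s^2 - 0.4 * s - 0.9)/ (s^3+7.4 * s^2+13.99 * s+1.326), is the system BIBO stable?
Denominator: s^3 + 7.4*s^2 + 13.99*s + 1.326 = (s + 3.4)(s + 3.9)(s + 0.1). Poles: -0.1, -3.4, -3.9. All Re(p)<0: Yes (stable)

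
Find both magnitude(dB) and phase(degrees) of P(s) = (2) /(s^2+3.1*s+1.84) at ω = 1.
Substitute s = j*1: P(j1) = 0.16286 - 0.601031j.
|P| = 20*log₁₀(sqrt(Re²+Im²)) = -4.11 dB.
∠P = atan2(Im, Re) = -74.84°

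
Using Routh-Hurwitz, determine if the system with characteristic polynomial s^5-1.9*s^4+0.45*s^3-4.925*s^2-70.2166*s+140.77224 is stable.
Routh array:
s^5: [1, 0.45, -70.2166]; s^4: [-1.9, -4.925, 140.77224]; s^3: [-2.14211, 3.87405]; s^2: [-8.3612, 140.77224]; s^1: [-32.1912]; s^0: [140.77224]
First column: [1, -1.9, -2.14211, -8.3612, -32.1912, 140.77224]. Sign changes = 2.
No, unstable (2 RHP root(s))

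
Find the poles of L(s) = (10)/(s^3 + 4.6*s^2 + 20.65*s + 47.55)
Set denominator = 0: s^3 + 4.6*s^2 + 20.65*s + 47.55 = (s + 3)(s^2 + 1.6*s + 15.85) = 0 → Poles: -0.8 + 3.9j, -0.8 - 3.9j, -3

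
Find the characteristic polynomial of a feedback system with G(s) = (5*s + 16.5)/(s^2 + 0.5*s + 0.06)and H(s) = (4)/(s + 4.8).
Characteristic poly = G_den * H_den + G_num * H_num = (s^3 + 5.3*s^2 + 2.46*s + 0.288) + (20*s + 66) = s^3 + 5.3*s^2 + 22.46*s + 66.288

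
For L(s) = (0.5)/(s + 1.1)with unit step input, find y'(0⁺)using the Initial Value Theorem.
IVT: y'(0⁺) = lim_{s→∞} s²·Y(s) = lim_{s→∞} s·L(s).
deg(num) = 0, deg(den) = 1, relative degree = 1, so s·L(s) → (leading num)/(leading den) = 0.5/1 = 0.5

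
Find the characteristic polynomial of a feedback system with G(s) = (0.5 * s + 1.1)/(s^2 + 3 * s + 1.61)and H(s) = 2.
Characteristic poly = G_den * H_den + G_num * H_num = (s^2 + 3*s + 1.61) + (s + 2.2) = s^2 + 4*s + 3.81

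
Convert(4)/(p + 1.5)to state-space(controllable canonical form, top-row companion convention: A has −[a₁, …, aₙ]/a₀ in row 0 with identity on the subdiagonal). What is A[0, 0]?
Reachable canonical form for den = p + 1.5: top row of A = -[a₁,a₂,...,aₙ]/a₀, ones on the subdiagonal, zeros elsewhere.
A = [[-1.5]].
A[0,0] = -1.5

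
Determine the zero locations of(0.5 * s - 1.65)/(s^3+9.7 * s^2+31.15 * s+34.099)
Set numerator = 0: 0.5*s - 1.65 = 0 → Zeros: 3.3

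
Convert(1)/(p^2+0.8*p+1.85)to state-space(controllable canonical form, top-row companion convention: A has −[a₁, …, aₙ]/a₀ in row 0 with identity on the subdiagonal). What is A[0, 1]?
Reachable canonical form for den = p^2 + 0.8*p + 1.85: top row of A = -[a₁,a₂,...,aₙ]/a₀, ones on the subdiagonal, zeros elsewhere.
A = [[-0.8, -1.85], [1, 0]].
A[0,1] = -1.85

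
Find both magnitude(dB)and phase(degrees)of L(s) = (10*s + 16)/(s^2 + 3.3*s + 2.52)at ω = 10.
Substitute s = j*10: L(j10) = 0.164315 - 0.970226j.
|L| = 20*log₁₀(sqrt(Re²+Im²)) = -0.14 dB.
∠L = atan2(Im, Re) = -80.39°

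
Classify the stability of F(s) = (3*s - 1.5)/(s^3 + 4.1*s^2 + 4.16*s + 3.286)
Denominator: s^3 + 4.1*s^2 + 4.16*s + 3.286 = (s + 3.1)(s^2 + s + 1.06). Poles: -0.5 + 0.9j, -0.5 - 0.9j, -3.1. Stable (all poles in LHP)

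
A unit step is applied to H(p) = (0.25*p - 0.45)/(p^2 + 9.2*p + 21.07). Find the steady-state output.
FVT: lim_{t→∞} y(t) = lim_{p→0} p*Y(p) where Y(p) = H(p)/p.
= lim_{p→0} H(p) = H(0) = num(0)/den(0) = -0.45/21.07 = -0.02136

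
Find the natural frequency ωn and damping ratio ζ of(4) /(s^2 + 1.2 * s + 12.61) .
Underdamped: complex pole -0.6 + 3.5j. ωn = |pole| = 3.551, ζ = -Re(pole)/ωn = 0.169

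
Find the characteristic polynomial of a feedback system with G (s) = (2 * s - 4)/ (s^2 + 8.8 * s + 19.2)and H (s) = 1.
Characteristic poly = G_den * H_den + G_num * H_num = (s^2 + 8.8*s + 19.2) + (2*s - 4) = s^2 + 10.8*s + 15.2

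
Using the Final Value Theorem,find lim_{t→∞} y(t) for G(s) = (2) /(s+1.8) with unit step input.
FVT: lim_{t→∞} y(t) = lim_{s→0} s*Y(s) where Y(s) = G(s)/s.
= lim_{s→0} G(s) = G(0) = num(0)/den(0) = 2/1.8 = 1.111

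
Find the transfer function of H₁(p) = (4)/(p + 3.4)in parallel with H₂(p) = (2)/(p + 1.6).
Parallel: H = H₁ + H₂ = (n₁·d₂ + n₂·d₁)/(d₁·d₂).
n₁·d₂ = 4*p + 6.4. n₂·d₁ = 2*p + 6.8. Sum = 6*p + 13.2. d₁·d₂ = p^2 + 5*p + 5.44.
H(p) = (6*p + 13.2)/(p^2 + 5*p + 5.44)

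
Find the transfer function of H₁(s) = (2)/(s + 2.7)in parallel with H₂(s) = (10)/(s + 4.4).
Parallel: H = H₁ + H₂ = (n₁·d₂ + n₂·d₁)/(d₁·d₂).
n₁·d₂ = 2*s + 8.8. n₂·d₁ = 10*s + 27. Sum = 12*s + 35.8. d₁·d₂ = s^2 + 7.1*s + 11.88.
H(s) = (12*s + 35.8)/(s^2 + 7.1*s + 11.88)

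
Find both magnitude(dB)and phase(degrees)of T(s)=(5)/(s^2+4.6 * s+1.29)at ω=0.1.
Substitute s = j*0.1: T(j0.1) = 3.45946 - 1.24324j.
|T| = 20*log₁₀(sqrt(Re²+Im²)) = 11.31 dB.
∠T = atan2(Im, Re) = -19.77°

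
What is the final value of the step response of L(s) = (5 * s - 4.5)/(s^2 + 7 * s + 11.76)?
FVT: lim_{t→∞} y(t) = lim_{s→0} s*Y(s) where Y(s) = L(s)/s.
= lim_{s→0} L(s) = L(0) = num(0)/den(0) = -4.5/11.76 = -0.3827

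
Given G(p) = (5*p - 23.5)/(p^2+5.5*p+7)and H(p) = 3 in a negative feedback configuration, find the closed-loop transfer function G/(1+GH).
Closed-loop T = G/(1+GH).
Numerator: G_num * H_den = 5*p - 23.5.
Denominator: G_den * H_den + G_num * H_num = (p^2 + 5.5*p + 7) + (15*p - 70.5) = p^2 + 20.5*p - 63.5.
T(p) = (5*p - 23.5)/(p^2 + 20.5*p - 63.5)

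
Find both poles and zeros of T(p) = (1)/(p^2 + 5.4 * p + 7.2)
Set denominator = 0: p^2 + 5.4*p + 7.2 = (p + 3)(p + 2.4) = 0 → Poles: -2.4, -3
Numerator is a nonzero constant (1) → Zeros: none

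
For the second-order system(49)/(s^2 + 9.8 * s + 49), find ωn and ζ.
Standard form: ωn²/(s²+2ζωn·s+ωn²).
const=49=ωn² → ωn=7, s coeff=9.8=2ζωn → ζ=0.7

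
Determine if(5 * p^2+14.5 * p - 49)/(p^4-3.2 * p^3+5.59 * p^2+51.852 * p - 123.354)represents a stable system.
Denominator: p^4 - 3.2*p^3 + 5.59*p^2 + 51.852*p - 123.354 = (p + 3.3)(p - 2.1)(p^2 - 4.4*p + 17.8). Poles: -3.3, 2.1, 2.2 + 3.6j, 2.2 - 3.6j. All Re(p)<0: No (unstable)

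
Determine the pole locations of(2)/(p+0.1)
Set denominator = 0: p + 0.1 = 0 → Poles: -0.1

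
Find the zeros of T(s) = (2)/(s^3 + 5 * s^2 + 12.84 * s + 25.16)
Numerator is a nonzero constant (2) → Zeros: none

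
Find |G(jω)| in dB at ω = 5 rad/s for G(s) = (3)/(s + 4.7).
Substitute s = j*5: G(j5) = 0.299427 - 0.318539j.
|G(j5)| = sqrt(Re² + Im²) = 0.4372.
20*log₁₀(0.4372) = -7.19 dB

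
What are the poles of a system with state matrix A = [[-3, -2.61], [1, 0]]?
Eigenvalues solve det(λI - A) = 0.
Characteristic polynomial: λ^2 + 3*λ + 2.61 = 0.
Roots: -1.5 + 0.6j, -1.5 - 0.6j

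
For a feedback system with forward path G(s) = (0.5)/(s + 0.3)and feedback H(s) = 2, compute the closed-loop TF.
Closed-loop T = G/(1+GH).
Numerator: G_num * H_den = 0.5.
Denominator: G_den * H_den + G_num * H_num = (s + 0.3) + (1) = s + 1.3.
T(s) = (0.5)/(s + 1.3)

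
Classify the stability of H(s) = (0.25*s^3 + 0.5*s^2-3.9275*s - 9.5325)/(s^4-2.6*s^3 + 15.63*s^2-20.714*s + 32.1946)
Denominator: s^4 - 2.6*s^3 + 15.63*s^2 - 20.714*s + 32.1946 = (s^2 - 1.6*s + 2.89)(s^2 - s + 11.14). Poles: 0.5 + 3.3j, 0.5 - 3.3j, 0.8 + 1.5j, 0.8 - 1.5j. Unstable (4 pole(s) in RHP)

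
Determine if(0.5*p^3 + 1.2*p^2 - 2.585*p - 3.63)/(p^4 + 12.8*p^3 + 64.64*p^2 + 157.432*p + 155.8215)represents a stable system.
Denominator: p^4 + 12.8*p^3 + 64.64*p^2 + 157.432*p + 155.8215 = (p + 3.1)(p + 4.5)(p^2 + 5.2*p + 11.17). Poles: -2.6 + 2.1j, -2.6 - 2.1j, -3.1, -4.5. All Re(p)<0: Yes (stable)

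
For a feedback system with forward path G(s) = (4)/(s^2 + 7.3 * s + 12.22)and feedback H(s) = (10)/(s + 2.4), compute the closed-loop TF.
Closed-loop T = G/(1+GH).
Numerator: G_num * H_den = 4*s + 9.6.
Denominator: G_den * H_den + G_num * H_num = (s^3 + 9.7*s^2 + 29.74*s + 29.328) + (40) = s^3 + 9.7*s^2 + 29.74*s + 69.328.
T(s) = (4*s + 9.6)/(s^3 + 9.7*s^2 + 29.74*s + 69.328)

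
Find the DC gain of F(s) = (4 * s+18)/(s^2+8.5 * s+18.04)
DC gain = F(0) = num(0)/den(0) = 18/18.04 = 0.9978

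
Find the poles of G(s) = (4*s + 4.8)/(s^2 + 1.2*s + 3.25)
Set denominator = 0: s^2 + 1.2*s + 3.25 = 0 → Poles: -0.6 + 1.7j, -0.6 - 1.7j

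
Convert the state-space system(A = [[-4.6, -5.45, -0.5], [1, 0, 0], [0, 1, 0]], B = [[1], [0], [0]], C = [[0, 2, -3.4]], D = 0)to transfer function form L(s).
L(s) = C(sI - A)⁻¹B + D.
Characteristic polynomial det(sI - A) = s^3 + 4.6*s^2 + 5.45*s + 0.5.
Numerator from C·adj(sI-A)·B + D·det(sI-A) = 2*s - 3.4.
L(s) = (2*s - 3.4)/(s^3 + 4.6*s^2 + 5.45*s + 0.5)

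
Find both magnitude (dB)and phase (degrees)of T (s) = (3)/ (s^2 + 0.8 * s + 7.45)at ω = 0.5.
Substitute s = j*0.5: T(j0.5) = 0.415385 - 0.0230769j.
|T| = 20*log₁₀(sqrt(Re²+Im²)) = -7.62 dB.
∠T = atan2(Im, Re) = -3.18°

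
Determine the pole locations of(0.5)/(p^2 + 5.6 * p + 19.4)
Set denominator = 0: p^2 + 5.6*p + 19.4 = 0 → Poles: -2.8 + 3.4j, -2.8 - 3.4j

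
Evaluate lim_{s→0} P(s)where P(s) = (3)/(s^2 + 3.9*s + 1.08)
DC gain = P(0) = num(0)/den(0) = 3/1.08 = 2.778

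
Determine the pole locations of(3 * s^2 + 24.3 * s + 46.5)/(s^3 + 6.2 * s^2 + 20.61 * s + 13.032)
Set denominator = 0: s^3 + 6.2*s^2 + 20.61*s + 13.032 = (s + 0.8)(s^2 + 5.4*s + 16.29) = 0 → Poles: -0.8, -2.7 + 3j, -2.7 - 3j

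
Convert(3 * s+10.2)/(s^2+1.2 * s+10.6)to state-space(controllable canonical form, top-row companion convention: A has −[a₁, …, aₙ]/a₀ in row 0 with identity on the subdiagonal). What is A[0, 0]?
Reachable canonical form for den = s^2 + 1.2*s + 10.6: top row of A = -[a₁,a₂,...,aₙ]/a₀, ones on the subdiagonal, zeros elsewhere.
A = [[-1.2, -10.6], [1, 0]].
A[0,0] = -1.2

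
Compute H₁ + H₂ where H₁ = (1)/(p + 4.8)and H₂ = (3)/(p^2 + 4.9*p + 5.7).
Parallel: H = H₁ + H₂ = (n₁·d₂ + n₂·d₁)/(d₁·d₂).
n₁·d₂ = p^2 + 4.9*p + 5.7. n₂·d₁ = 3*p + 14.4. Sum = p^2 + 7.9*p + 20.1. d₁·d₂ = p^3 + 9.7*p^2 + 29.22*p + 27.36.
H(p) = (p^2 + 7.9*p + 20.1)/(p^3 + 9.7*p^2 + 29.22*p + 27.36)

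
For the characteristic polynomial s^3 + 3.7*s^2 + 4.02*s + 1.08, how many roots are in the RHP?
s^3 + 3.7*s^2 + 4.02*s + 1.08 = (s + 1.5)(s + 1.8)(s + 0.4). Poles: -0.4, -1.5, -1.8. RHP poles (Re>0): 0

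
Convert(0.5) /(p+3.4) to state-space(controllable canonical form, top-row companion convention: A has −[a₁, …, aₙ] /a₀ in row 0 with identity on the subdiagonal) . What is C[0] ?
Reachable canonical form: C = numerator coefficients (right-aligned, zero-padded to length n).
num = 0.5, C = [[0.5]].
C[0] = 0.5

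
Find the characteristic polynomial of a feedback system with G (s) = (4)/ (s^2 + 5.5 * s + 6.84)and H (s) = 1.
Characteristic poly = G_den * H_den + G_num * H_num = (s^2 + 5.5*s + 6.84) + (4) = s^2 + 5.5*s + 10.84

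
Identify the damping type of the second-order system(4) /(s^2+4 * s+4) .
Standard form: ωn²/(s²+2ζωn·s+ωn²) gives ωn=2, ζ=1.
Critically damped (ζ = 1)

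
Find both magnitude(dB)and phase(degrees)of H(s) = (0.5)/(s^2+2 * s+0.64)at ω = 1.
Substitute s = j*1: H(j1) = -0.0435878 - 0.242154j.
|H| = 20*log₁₀(sqrt(Re²+Im²)) = -12.18 dB.
∠H = atan2(Im, Re) = -100.20°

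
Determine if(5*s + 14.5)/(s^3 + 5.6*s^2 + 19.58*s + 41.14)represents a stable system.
Denominator: s^3 + 5.6*s^2 + 19.58*s + 41.14 = (s + 3.4)(s^2 + 2.2*s + 12.1). Poles: -1.1 + 3.3j, -1.1 - 3.3j, -3.4. All Re(p)<0: Yes (stable)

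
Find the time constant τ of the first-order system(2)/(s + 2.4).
First-order system: τ = -1/pole. Pole = -2.4. τ = -1/(-2.4) = 0.4167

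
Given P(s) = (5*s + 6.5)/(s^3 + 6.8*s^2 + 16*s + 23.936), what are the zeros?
Set numerator = 0: 5*s + 6.5 = 0 → Zeros: -1.3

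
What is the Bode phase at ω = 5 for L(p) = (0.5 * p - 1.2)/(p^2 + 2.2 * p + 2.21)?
Substitute p = j*5: L(j5) = 0.0856486 - 0.0683574j.
∠L(j5) = atan2(Im, Re) = atan2(-0.0683574, 0.0856486) = -38.59°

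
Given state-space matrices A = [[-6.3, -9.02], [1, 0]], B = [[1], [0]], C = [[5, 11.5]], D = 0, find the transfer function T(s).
T(s) = C(sI - A)⁻¹B + D.
Characteristic polynomial det(sI - A) = s^2 + 6.3*s + 9.02.
Numerator from C·adj(sI-A)·B + D·det(sI-A) = 5*s + 11.5.
T(s) = (5*s + 11.5)/(s^2 + 6.3*s + 9.02)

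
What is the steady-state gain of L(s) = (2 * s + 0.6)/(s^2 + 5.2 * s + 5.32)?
DC gain = L(0) = num(0)/den(0) = 0.6/5.32 = 0.1128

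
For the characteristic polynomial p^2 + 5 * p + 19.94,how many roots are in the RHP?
Poles: -2.5 + 3.7j, -2.5 - 3.7j. RHP poles (Re>0): 0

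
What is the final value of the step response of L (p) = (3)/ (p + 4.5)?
FVT: lim_{t→∞} y(t) = lim_{p→0} p*Y(p) where Y(p) = L(p)/p.
= lim_{p→0} L(p) = L(0) = num(0)/den(0) = 3/4.5 = 0.6667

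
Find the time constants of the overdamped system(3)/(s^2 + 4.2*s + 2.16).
Overdamped: real poles at -3.6, -0.6. τ = -1/pole → τ₁ = 0.2778, τ₂ = 1.667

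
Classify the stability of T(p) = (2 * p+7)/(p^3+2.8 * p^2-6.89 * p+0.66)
Denominator: p^3 + 2.8*p^2 - 6.89*p + 0.66 = (p - 1.5)(p + 4.4)(p - 0.1). Poles: -4.4, 0.1, 1.5. Unstable (2 pole(s) in RHP)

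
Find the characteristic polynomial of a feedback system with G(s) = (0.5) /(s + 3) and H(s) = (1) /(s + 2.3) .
Characteristic poly = G_den * H_den + G_num * H_num = (s^2 + 5.3*s + 6.9) + (0.5) = s^2 + 5.3*s + 7.4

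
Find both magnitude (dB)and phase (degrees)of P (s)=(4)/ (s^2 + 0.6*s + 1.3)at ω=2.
Substitute s = j*2: P(j2) = -1.23711 - 0.549828j.
|P| = 20*log₁₀(sqrt(Re²+Im²)) = 2.63 dB.
∠P = atan2(Im, Re) = -156.04°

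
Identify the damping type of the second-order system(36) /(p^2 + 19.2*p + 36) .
Standard form: ωn²/(p²+2ζωn·p+ωn²) gives ωn=6, ζ=1.6.
Overdamped (ζ = 1.6 > 1)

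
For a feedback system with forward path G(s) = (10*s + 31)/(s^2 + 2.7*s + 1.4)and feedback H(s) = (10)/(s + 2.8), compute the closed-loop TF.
Closed-loop T = G/(1+GH).
Numerator: G_num * H_den = 10*s^2 + 59*s + 86.8.
Denominator: G_den * H_den + G_num * H_num = (s^3 + 5.5*s^2 + 8.96*s + 3.92) + (100*s + 310) = s^3 + 5.5*s^2 + 108.96*s + 313.92.
T(s) = (10*s^2 + 59*s + 86.8)/(s^3 + 5.5*s^2 + 108.96*s + 313.92)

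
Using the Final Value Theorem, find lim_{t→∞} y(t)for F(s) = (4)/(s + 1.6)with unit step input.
FVT: lim_{t→∞} y(t) = lim_{s→0} s*Y(s) where Y(s) = F(s)/s.
= lim_{s→0} F(s) = F(0) = num(0)/den(0) = 4/1.6 = 2.5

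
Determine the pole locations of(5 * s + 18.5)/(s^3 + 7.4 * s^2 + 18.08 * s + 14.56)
Set denominator = 0: s^3 + 7.4*s^2 + 18.08*s + 14.56 = (s + 2.8)(s + 2)(s + 2.6) = 0 → Poles: -2, -2.6, -2.8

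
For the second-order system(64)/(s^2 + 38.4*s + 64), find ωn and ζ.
Standard form: ωn²/(s²+2ζωn·s+ωn²).
const=64=ωn² → ωn=8, s coeff=38.4=2ζωn → ζ=2.4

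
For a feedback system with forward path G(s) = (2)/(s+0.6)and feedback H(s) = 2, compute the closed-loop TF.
Closed-loop T = G/(1+GH).
Numerator: G_num * H_den = 2.
Denominator: G_den * H_den + G_num * H_num = (s + 0.6) + (4) = s + 4.6.
T(s) = (2)/(s + 4.6)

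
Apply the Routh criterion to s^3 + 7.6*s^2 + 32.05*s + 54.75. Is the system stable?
Routh array:
s^3: [1, 32.05]; s^2: [7.6, 54.75]; s^1: [24.8461]; s^0: [54.75]
First column: [1, 7.6, 24.8461, 54.75]. Sign changes = 0.
Yes, stable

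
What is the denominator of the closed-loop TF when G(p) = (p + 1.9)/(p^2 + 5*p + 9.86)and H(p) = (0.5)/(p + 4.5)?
Characteristic poly = G_den * H_den + G_num * H_num = (p^3 + 9.5*p^2 + 32.36*p + 44.37) + (0.5*p + 0.95) = p^3 + 9.5*p^2 + 32.86*p + 45.32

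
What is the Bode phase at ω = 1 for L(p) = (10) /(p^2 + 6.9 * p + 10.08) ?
Substitute p = j*1: L(j1) = 0.698159 - 0.530539j.
∠L(j1) = atan2(Im, Re) = atan2(-0.530539, 0.698159) = -37.23°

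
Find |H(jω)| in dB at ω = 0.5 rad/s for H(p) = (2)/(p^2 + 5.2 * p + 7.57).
Substitute p = j*0.5: H(j0.5) = 0.242615 - 0.0861749j.
|H(j0.5)| = sqrt(Re² + Im²) = 0.2575.
20*log₁₀(0.2575) = -11.79 dB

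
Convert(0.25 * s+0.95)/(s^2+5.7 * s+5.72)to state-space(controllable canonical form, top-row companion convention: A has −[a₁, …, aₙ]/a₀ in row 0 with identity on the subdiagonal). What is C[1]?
Reachable canonical form: C = numerator coefficients (right-aligned, zero-padded to length n).
num = 0.25*s + 0.95, C = [[0.25, 0.95]].
C[1] = 0.95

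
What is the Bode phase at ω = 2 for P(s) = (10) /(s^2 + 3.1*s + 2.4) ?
Substitute s = j*2: P(j2) = -0.390244 - 1.5122j.
∠P(j2) = atan2(Im, Re) = atan2(-1.5122, -0.390244) = -104.47°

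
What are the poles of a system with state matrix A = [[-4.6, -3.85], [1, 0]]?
Eigenvalues solve det(λI - A) = 0.
Characteristic polynomial: λ^2 + 4.6*λ + 3.85 = 0.
Factor: (λ + 1.1)(λ + 3.5) = 0.
Roots: -1.1, -3.5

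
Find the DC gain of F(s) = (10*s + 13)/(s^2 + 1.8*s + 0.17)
DC gain = F(0) = num(0)/den(0) = 13/0.17 = 76.47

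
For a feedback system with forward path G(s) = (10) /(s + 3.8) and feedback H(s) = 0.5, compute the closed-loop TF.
Closed-loop T = G/(1+GH).
Numerator: G_num * H_den = 10.
Denominator: G_den * H_den + G_num * H_num = (s + 3.8) + (5) = s + 8.8.
T(s) = (10)/(s + 8.8)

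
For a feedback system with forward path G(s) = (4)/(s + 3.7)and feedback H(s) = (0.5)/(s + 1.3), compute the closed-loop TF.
Closed-loop T = G/(1+GH).
Numerator: G_num * H_den = 4*s + 5.2.
Denominator: G_den * H_den + G_num * H_num = (s^2 + 5*s + 4.81) + (2) = s^2 + 5*s + 6.81.
T(s) = (4*s + 5.2)/(s^2 + 5*s + 6.81)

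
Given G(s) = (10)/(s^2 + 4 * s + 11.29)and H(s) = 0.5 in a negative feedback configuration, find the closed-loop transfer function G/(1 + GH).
Closed-loop T = G/(1+GH).
Numerator: G_num * H_den = 10.
Denominator: G_den * H_den + G_num * H_num = (s^2 + 4*s + 11.29) + (5) = s^2 + 4*s + 16.29.
T(s) = (10)/(s^2 + 4*s + 16.29)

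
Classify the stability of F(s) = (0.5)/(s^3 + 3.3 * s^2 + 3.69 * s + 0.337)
Denominator: s^3 + 3.3*s^2 + 3.69*s + 0.337 = (s + 0.1)(s^2 + 3.2*s + 3.37). Poles: -0.1, -1.6 + 0.9j, -1.6 - 0.9j. Stable (all poles in LHP)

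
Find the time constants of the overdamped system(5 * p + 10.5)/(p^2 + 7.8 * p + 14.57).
Overdamped: real poles at -3.1, -4.7. τ = -1/pole → τ₁ = 0.3226, τ₂ = 0.2128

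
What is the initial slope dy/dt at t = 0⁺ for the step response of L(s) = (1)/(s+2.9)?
IVT: y'(0⁺) = lim_{s→∞} s²·Y(s) = lim_{s→∞} s·L(s).
deg(num) = 0, deg(den) = 1, relative degree = 1, so s·L(s) → (leading num)/(leading den) = 1/1 = 1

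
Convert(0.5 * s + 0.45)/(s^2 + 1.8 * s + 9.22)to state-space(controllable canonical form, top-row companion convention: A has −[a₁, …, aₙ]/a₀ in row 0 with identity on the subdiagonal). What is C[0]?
Reachable canonical form: C = numerator coefficients (right-aligned, zero-padded to length n).
num = 0.5*s + 0.45, C = [[0.5, 0.45]].
C[0] = 0.5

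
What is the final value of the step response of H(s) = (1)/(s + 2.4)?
FVT: lim_{t→∞} y(t) = lim_{s→0} s*Y(s) where Y(s) = H(s)/s.
= lim_{s→0} H(s) = H(0) = num(0)/den(0) = 1/2.4 = 0.4167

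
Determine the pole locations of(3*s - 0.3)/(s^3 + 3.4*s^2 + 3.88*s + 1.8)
Set denominator = 0: s^3 + 3.4*s^2 + 3.88*s + 1.8 = (s + 1.8)(s^2 + 1.6*s + 1) = 0 → Poles: -0.8 + 0.6j, -0.8 - 0.6j, -1.8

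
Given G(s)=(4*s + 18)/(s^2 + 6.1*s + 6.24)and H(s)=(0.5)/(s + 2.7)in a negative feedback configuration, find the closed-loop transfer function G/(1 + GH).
Closed-loop T = G/(1+GH).
Numerator: G_num * H_den = 4*s^2 + 28.8*s + 48.6.
Denominator: G_den * H_den + G_num * H_num = (s^3 + 8.8*s^2 + 22.71*s + 16.848) + (2*s + 9) = s^3 + 8.8*s^2 + 24.71*s + 25.848.
T(s) = (4*s^2 + 28.8*s + 48.6)/(s^3 + 8.8*s^2 + 24.71*s + 25.848)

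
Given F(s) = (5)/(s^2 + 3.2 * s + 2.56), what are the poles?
Set denominator = 0: s^2 + 3.2*s + 2.56 = (s + 1.6)(s + 1.6) = 0 → Poles: -1.6, -1.6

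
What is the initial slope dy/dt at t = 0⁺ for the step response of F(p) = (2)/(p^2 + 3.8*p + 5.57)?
IVT: y'(0⁺) = lim_{p→∞} p²·Y(p) = lim_{p→∞} p·F(p).
deg(num) = 0, deg(den) = 2, relative degree = 2 ≥ 2, so p·F(p) → 0. Initial slope = 0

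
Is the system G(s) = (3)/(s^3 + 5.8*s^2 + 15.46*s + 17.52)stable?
Denominator: s^3 + 5.8*s^2 + 15.46*s + 17.52 = (s + 2.4)(s^2 + 3.4*s + 7.3). Poles: -1.7 + 2.1j, -1.7 - 2.1j, -2.4. All Re(p)<0: Yes (stable)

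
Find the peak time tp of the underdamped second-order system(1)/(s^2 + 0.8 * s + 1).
Standard form: ωn²/(s²+2ζωn·s+ωn²) → ωn = 1, ζ = 0.4.
ωd = ωn·√(1-ζ²) = 1·√(1-0.4²) = 0.9165.
tp = π/ωd = π/0.9165 = 3.428 s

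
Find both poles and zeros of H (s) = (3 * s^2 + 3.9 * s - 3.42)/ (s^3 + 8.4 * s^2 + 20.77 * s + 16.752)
Set denominator = 0: s^3 + 8.4*s^2 + 20.77*s + 16.752 = (s + 4.8)(s^2 + 3.6*s + 3.49) = 0 → Poles: -1.8 + 0.5j, -1.8 - 0.5j, -4.8
Set numerator = 0: 3*s^2 + 3.9*s - 3.42 = 3*(s + 1.9)(s - 0.6) = 0 → Zeros: -1.9, 0.6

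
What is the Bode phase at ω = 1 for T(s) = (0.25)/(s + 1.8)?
Substitute s = j*1: T(j1) = 0.106132 - 0.0589623j.
∠T(j1) = atan2(Im, Re) = atan2(-0.0589623, 0.106132) = -29.05°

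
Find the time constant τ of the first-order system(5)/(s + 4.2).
First-order system: τ = -1/pole. Pole = -4.2. τ = -1/(-4.2) = 0.2381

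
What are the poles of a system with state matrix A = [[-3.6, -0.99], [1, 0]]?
Eigenvalues solve det(λI - A) = 0.
Characteristic polynomial: λ^2 + 3.6*λ + 0.99 = 0.
Factor: (λ + 0.3)(λ + 3.3) = 0.
Roots: -0.3, -3.3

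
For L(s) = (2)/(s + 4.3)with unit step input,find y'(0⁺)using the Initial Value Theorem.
IVT: y'(0⁺) = lim_{s→∞} s²·Y(s) = lim_{s→∞} s·L(s).
deg(num) = 0, deg(den) = 1, relative degree = 1, so s·L(s) → (leading num)/(leading den) = 2/1 = 2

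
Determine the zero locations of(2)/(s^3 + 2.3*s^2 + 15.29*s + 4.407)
Numerator is a nonzero constant (2) → Zeros: none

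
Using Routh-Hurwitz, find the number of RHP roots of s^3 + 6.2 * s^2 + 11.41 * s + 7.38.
Routh array:
s^3: [1, 11.41]; s^2: [6.2, 7.38]; s^1: [10.2197]; s^0: [7.38]
First column: [1, 6.2, 10.2197, 7.38]. Sign changes = RHP roots = 0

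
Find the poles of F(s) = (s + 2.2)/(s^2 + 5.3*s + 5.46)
Set denominator = 0: s^2 + 5.3*s + 5.46 = (s + 3.9)(s + 1.4) = 0 → Poles: -1.4, -3.9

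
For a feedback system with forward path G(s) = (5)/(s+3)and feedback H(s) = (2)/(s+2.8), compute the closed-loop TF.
Closed-loop T = G/(1+GH).
Numerator: G_num * H_den = 5*s + 14.
Denominator: G_den * H_den + G_num * H_num = (s^2 + 5.8*s + 8.4) + (10) = s^2 + 5.8*s + 18.4.
T(s) = (5*s + 14)/(s^2 + 5.8*s + 18.4)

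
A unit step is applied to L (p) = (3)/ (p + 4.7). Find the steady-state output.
FVT: lim_{t→∞} y(t) = lim_{p→0} p*Y(p) where Y(p) = L(p)/p.
= lim_{p→0} L(p) = L(0) = num(0)/den(0) = 3/4.7 = 0.6383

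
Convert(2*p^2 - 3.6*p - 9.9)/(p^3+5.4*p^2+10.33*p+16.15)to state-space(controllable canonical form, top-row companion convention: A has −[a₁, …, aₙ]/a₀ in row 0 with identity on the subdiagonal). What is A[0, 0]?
Reachable canonical form for den = p^3 + 5.4*p^2 + 10.33*p + 16.15: top row of A = -[a₁,a₂,...,aₙ]/a₀, ones on the subdiagonal, zeros elsewhere.
A = [[-5.4, -10.33, -16.15], [1, 0, 0], [0, 1, 0]].
A[0,0] = -5.4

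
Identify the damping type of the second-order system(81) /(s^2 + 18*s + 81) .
Standard form: ωn²/(s²+2ζωn·s+ωn²) gives ωn=9, ζ=1.
Critically damped (ζ = 1)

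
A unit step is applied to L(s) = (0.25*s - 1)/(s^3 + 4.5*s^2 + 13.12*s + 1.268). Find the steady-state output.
FVT: lim_{t→∞} y(t) = lim_{s→0} s*Y(s) where Y(s) = L(s)/s.
= lim_{s→0} L(s) = L(0) = num(0)/den(0) = -1/1.268 = -0.7886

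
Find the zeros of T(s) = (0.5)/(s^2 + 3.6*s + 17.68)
Numerator is a nonzero constant (0.5) → Zeros: none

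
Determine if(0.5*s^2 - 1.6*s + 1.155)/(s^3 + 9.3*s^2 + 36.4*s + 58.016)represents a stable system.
Denominator: s^3 + 9.3*s^2 + 36.4*s + 58.016 = (s + 3.7)(s^2 + 5.6*s + 15.68). Poles: -2.8 + 2.8j, -2.8 - 2.8j, -3.7. All Re(p)<0: Yes (stable)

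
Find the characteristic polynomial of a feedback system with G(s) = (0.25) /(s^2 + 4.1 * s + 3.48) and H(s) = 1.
Characteristic poly = G_den * H_den + G_num * H_num = (s^2 + 4.1*s + 3.48) + (0.25) = s^2 + 4.1*s + 3.73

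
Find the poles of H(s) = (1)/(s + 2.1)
Set denominator = 0: s + 2.1 = 0 → Poles: -2.1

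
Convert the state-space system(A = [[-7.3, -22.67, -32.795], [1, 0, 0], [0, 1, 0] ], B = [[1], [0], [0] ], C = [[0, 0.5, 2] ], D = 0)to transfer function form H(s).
H(s) = C(sI - A)⁻¹B + D.
Characteristic polynomial det(sI - A) = s^3 + 7.3*s^2 + 22.67*s + 32.795.
Numerator from C·adj(sI-A)·B + D·det(sI-A) = 0.5*s + 2.
H(s) = (0.5*s + 2)/(s^3 + 7.3*s^2 + 22.67*s + 32.795)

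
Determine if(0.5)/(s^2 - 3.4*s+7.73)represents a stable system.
Denominator: s^2 - 3.4*s + 7.73. Poles: 1.7 + 2.2j, 1.7 - 2.2j. All Re(p)<0: No (unstable)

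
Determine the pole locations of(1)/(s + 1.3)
Set denominator = 0: s + 1.3 = 0 → Poles: -1.3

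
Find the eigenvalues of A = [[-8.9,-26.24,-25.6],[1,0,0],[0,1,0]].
Eigenvalues solve det(λI - A) = 0.
Characteristic polynomial: λ^3 + 8.9*λ^2 + 26.24*λ + 25.6 = 0.
Factor: (λ + 3.2)(λ + 3.2)(λ + 2.5) = 0.
Roots: -2.5, -3.2, -3.2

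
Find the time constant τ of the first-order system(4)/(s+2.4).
First-order system: τ = -1/pole. Pole = -2.4. τ = -1/(-2.4) = 0.4167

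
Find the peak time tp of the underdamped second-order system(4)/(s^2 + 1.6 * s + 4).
Standard form: ωn²/(s²+2ζωn·s+ωn²) → ωn = 2, ζ = 0.4.
ωd = ωn·√(1-ζ²) = 2·√(1-0.4²) = 1.833.
tp = π/ωd = π/1.833 = 1.714 s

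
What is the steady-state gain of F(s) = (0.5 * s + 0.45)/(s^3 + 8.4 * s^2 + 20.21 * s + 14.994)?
DC gain = F(0) = num(0)/den(0) = 0.45/14.994 = 0.03001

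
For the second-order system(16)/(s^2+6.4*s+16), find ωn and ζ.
Standard form: ωn²/(s²+2ζωn·s+ωn²).
const=16=ωn² → ωn=4, s coeff=6.4=2ζωn → ζ=0.8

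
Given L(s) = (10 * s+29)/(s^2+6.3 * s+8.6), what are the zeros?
Set numerator = 0: 10*s + 29 = 0 → Zeros: -2.9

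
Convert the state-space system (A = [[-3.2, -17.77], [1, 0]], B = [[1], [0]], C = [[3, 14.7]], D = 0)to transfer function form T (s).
T(s) = C(sI - A)⁻¹B + D.
Characteristic polynomial det(sI - A) = s^2 + 3.2*s + 17.77.
Numerator from C·adj(sI-A)·B + D·det(sI-A) = 3*s + 14.7.
T(s) = (3*s + 14.7)/(s^2 + 3.2*s + 17.77)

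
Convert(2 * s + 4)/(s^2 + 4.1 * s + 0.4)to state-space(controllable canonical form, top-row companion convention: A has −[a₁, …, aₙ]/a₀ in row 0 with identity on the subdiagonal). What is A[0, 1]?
Reachable canonical form for den = s^2 + 4.1*s + 0.4: top row of A = -[a₁,a₂,...,aₙ]/a₀, ones on the subdiagonal, zeros elsewhere.
A = [[-4.1, -0.4], [1, 0]].
A[0,1] = -0.4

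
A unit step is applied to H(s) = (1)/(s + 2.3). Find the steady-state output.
FVT: lim_{t→∞} y(t) = lim_{s→0} s*Y(s) where Y(s) = H(s)/s.
= lim_{s→0} H(s) = H(0) = num(0)/den(0) = 1/2.3 = 0.4348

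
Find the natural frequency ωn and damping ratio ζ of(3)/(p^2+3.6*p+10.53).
Underdamped: complex pole -1.8 + 2.7j. ωn = |pole| = 3.245, ζ = -Re(pole)/ωn = 0.5547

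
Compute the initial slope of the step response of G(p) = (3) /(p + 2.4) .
IVT: y'(0⁺) = lim_{p→∞} p²·Y(p) = lim_{p→∞} p·G(p).
deg(num) = 0, deg(den) = 1, relative degree = 1, so p·G(p) → (leading num)/(leading den) = 3/1 = 3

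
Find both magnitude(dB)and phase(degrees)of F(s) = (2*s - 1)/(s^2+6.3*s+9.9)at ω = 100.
Substitute s = j*100: F(j100) = 0.0013572 - 0.0199342j.
|F| = 20*log₁₀(sqrt(Re²+Im²)) = -33.99 dB.
∠F = atan2(Im, Re) = -86.11°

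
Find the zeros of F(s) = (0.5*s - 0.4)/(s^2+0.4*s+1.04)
Set numerator = 0: 0.5*s - 0.4 = 0 → Zeros: 0.8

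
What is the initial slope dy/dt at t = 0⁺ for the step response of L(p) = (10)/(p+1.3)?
IVT: y'(0⁺) = lim_{p→∞} p²·Y(p) = lim_{p→∞} p·L(p).
deg(num) = 0, deg(den) = 1, relative degree = 1, so p·L(p) → (leading num)/(leading den) = 10/1 = 10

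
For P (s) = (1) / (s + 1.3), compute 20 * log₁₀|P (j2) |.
Substitute s = j*2: P(j2) = 0.228471 - 0.351494j.
|P(j2)| = sqrt(Re² + Im²) = 0.4192.
20*log₁₀(0.4192) = -7.55 dB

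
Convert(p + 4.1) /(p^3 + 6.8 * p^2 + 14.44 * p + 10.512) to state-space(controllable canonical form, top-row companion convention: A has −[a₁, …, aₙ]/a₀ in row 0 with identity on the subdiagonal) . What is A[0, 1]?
Reachable canonical form for den = p^3 + 6.8*p^2 + 14.44*p + 10.512: top row of A = -[a₁,a₂,...,aₙ]/a₀, ones on the subdiagonal, zeros elsewhere.
A = [[-6.8, -14.44, -10.512], [1, 0, 0], [0, 1, 0]].
A[0,1] = -14.44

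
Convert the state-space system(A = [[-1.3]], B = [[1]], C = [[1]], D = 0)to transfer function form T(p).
T(p) = C(pI - A)⁻¹B + D.
Characteristic polynomial det(pI - A) = p + 1.3.
Numerator from C·adj(pI-A)·B + D·det(pI-A) = 1.
T(p) = (1)/(p + 1.3)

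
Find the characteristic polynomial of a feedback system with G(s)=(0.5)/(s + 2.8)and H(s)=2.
Characteristic poly = G_den * H_den + G_num * H_num = (s + 2.8) + (1) = s + 3.8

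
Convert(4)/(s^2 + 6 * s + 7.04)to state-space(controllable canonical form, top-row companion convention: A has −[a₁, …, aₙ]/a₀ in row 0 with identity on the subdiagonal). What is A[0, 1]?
Reachable canonical form for den = s^2 + 6*s + 7.04: top row of A = -[a₁,a₂,...,aₙ]/a₀, ones on the subdiagonal, zeros elsewhere.
A = [[-6, -7.04], [1, 0]].
A[0,1] = -7.04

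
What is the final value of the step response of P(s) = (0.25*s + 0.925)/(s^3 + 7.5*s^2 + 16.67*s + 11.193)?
FVT: lim_{t→∞} y(t) = lim_{s→0} s*Y(s) where Y(s) = P(s)/s.
= lim_{s→0} P(s) = P(0) = num(0)/den(0) = 0.925/11.193 = 0.08264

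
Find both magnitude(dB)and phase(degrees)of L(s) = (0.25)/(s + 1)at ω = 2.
Substitute s = j*2: L(j2) = 0.05 - 0.1j.
|L| = 20*log₁₀(sqrt(Re²+Im²)) = -19.03 dB.
∠L = atan2(Im, Re) = -63.43°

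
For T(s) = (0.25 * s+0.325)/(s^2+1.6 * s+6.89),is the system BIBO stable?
Denominator: s^2 + 1.6*s + 6.89. Poles: -0.8 + 2.5j, -0.8 - 2.5j. All Re(p)<0: Yes (stable)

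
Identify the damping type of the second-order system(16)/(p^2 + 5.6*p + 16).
Standard form: ωn²/(p²+2ζωn·p+ωn²) gives ωn=4, ζ=0.7.
Underdamped (ζ = 0.7 < 1)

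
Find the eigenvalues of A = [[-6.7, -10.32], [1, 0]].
Eigenvalues solve det(λI - A) = 0.
Characteristic polynomial: λ^2 + 6.7*λ + 10.32 = 0.
Factor: (λ + 2.4)(λ + 4.3) = 0.
Roots: -2.4, -4.3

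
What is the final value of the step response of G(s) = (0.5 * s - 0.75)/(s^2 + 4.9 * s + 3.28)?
FVT: lim_{t→∞} y(t) = lim_{s→0} s*Y(s) where Y(s) = G(s)/s.
= lim_{s→0} G(s) = G(0) = num(0)/den(0) = -0.75/3.28 = -0.2287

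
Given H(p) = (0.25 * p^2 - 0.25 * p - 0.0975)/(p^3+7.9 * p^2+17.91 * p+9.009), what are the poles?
Set denominator = 0: p^3 + 7.9*p^2 + 17.91*p + 9.009 = (p + 0.7)(p + 3.3)(p + 3.9) = 0 → Poles: -0.7, -3.3, -3.9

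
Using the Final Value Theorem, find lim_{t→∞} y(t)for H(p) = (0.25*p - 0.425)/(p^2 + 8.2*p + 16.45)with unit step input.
FVT: lim_{t→∞} y(t) = lim_{p→0} p*Y(p) where Y(p) = H(p)/p.
= lim_{p→0} H(p) = H(0) = num(0)/den(0) = -0.425/16.45 = -0.02584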